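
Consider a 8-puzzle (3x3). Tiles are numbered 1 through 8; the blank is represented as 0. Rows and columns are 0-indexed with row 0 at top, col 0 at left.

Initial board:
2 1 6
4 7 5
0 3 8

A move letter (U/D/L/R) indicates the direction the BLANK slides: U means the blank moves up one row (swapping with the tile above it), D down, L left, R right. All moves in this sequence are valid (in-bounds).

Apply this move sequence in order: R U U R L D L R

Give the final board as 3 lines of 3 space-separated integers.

Answer: 2 1 6
4 0 5
3 7 8

Derivation:
After move 1 (R):
2 1 6
4 7 5
3 0 8

After move 2 (U):
2 1 6
4 0 5
3 7 8

After move 3 (U):
2 0 6
4 1 5
3 7 8

After move 4 (R):
2 6 0
4 1 5
3 7 8

After move 5 (L):
2 0 6
4 1 5
3 7 8

After move 6 (D):
2 1 6
4 0 5
3 7 8

After move 7 (L):
2 1 6
0 4 5
3 7 8

After move 8 (R):
2 1 6
4 0 5
3 7 8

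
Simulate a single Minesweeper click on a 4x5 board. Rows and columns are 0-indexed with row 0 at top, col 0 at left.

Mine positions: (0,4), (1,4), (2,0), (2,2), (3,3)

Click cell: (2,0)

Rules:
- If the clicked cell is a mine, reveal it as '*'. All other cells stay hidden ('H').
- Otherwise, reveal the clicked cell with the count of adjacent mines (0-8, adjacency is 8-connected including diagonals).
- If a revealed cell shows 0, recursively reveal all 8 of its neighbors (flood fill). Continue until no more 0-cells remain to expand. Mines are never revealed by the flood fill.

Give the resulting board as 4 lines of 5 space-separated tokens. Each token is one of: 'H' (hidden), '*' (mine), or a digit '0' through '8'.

H H H H H
H H H H H
* H H H H
H H H H H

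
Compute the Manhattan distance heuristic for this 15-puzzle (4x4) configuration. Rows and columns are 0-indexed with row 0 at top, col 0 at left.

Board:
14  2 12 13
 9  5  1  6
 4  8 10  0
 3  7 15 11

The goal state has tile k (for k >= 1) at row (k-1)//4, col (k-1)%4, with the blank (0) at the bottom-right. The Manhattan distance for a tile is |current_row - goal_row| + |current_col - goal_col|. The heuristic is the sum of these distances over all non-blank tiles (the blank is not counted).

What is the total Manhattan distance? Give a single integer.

Answer: 39

Derivation:
Tile 14: (0,0)->(3,1) = 4
Tile 2: (0,1)->(0,1) = 0
Tile 12: (0,2)->(2,3) = 3
Tile 13: (0,3)->(3,0) = 6
Tile 9: (1,0)->(2,0) = 1
Tile 5: (1,1)->(1,0) = 1
Tile 1: (1,2)->(0,0) = 3
Tile 6: (1,3)->(1,1) = 2
Tile 4: (2,0)->(0,3) = 5
Tile 8: (2,1)->(1,3) = 3
Tile 10: (2,2)->(2,1) = 1
Tile 3: (3,0)->(0,2) = 5
Tile 7: (3,1)->(1,2) = 3
Tile 15: (3,2)->(3,2) = 0
Tile 11: (3,3)->(2,2) = 2
Sum: 4 + 0 + 3 + 6 + 1 + 1 + 3 + 2 + 5 + 3 + 1 + 5 + 3 + 0 + 2 = 39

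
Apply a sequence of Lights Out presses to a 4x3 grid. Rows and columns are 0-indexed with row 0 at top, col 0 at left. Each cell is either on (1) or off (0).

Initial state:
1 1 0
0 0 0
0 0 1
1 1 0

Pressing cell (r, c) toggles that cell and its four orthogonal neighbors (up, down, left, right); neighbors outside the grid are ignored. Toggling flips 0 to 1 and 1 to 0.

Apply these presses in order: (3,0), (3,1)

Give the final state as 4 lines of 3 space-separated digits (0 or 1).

Answer: 1 1 0
0 0 0
1 1 1
1 1 1

Derivation:
After press 1 at (3,0):
1 1 0
0 0 0
1 0 1
0 0 0

After press 2 at (3,1):
1 1 0
0 0 0
1 1 1
1 1 1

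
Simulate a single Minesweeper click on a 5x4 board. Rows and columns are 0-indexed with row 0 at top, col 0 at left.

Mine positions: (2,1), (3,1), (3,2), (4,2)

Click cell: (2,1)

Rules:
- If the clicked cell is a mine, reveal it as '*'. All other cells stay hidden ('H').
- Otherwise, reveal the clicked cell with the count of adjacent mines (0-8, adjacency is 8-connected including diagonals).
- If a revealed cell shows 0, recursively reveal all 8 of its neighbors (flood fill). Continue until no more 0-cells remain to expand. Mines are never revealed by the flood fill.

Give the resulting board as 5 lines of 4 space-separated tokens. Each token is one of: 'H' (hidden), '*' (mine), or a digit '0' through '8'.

H H H H
H H H H
H * H H
H H H H
H H H H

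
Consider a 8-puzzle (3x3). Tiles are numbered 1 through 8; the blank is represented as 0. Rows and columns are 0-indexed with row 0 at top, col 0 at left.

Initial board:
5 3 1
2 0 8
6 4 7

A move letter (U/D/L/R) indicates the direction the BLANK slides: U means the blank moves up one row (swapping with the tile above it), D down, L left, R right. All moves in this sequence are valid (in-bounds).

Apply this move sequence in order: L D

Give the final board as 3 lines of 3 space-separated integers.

Answer: 5 3 1
6 2 8
0 4 7

Derivation:
After move 1 (L):
5 3 1
0 2 8
6 4 7

After move 2 (D):
5 3 1
6 2 8
0 4 7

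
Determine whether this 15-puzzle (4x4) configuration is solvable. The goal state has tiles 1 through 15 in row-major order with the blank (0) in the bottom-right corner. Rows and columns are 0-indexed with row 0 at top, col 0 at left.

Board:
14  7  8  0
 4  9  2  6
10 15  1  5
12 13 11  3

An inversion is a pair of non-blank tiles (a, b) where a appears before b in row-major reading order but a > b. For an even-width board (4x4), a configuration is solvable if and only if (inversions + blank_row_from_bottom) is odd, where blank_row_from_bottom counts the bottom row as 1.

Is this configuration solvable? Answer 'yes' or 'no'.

Answer: no

Derivation:
Inversions: 52
Blank is in row 0 (0-indexed from top), which is row 4 counting from the bottom (bottom = 1).
52 + 4 = 56, which is even, so the puzzle is not solvable.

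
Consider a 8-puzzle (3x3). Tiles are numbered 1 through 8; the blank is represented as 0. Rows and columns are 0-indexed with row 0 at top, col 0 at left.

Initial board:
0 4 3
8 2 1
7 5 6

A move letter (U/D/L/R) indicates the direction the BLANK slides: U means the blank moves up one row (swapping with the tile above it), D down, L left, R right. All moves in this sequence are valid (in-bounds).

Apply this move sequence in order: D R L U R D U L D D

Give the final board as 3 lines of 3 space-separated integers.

After move 1 (D):
8 4 3
0 2 1
7 5 6

After move 2 (R):
8 4 3
2 0 1
7 5 6

After move 3 (L):
8 4 3
0 2 1
7 5 6

After move 4 (U):
0 4 3
8 2 1
7 5 6

After move 5 (R):
4 0 3
8 2 1
7 5 6

After move 6 (D):
4 2 3
8 0 1
7 5 6

After move 7 (U):
4 0 3
8 2 1
7 5 6

After move 8 (L):
0 4 3
8 2 1
7 5 6

After move 9 (D):
8 4 3
0 2 1
7 5 6

After move 10 (D):
8 4 3
7 2 1
0 5 6

Answer: 8 4 3
7 2 1
0 5 6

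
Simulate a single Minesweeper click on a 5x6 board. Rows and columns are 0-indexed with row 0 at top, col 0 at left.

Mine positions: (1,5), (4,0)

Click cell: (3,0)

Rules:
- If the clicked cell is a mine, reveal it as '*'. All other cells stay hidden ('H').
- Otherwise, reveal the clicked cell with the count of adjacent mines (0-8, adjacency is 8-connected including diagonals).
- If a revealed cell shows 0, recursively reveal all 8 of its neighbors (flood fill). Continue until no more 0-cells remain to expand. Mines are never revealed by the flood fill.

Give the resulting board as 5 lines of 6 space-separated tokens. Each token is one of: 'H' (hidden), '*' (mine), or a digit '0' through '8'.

H H H H H H
H H H H H H
H H H H H H
1 H H H H H
H H H H H H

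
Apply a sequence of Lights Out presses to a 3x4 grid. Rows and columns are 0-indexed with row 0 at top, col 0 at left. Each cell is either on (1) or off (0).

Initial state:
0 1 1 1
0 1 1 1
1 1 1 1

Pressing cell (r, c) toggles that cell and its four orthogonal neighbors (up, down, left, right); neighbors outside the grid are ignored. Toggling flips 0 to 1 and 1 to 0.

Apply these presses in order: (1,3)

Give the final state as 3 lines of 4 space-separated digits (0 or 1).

Answer: 0 1 1 0
0 1 0 0
1 1 1 0

Derivation:
After press 1 at (1,3):
0 1 1 0
0 1 0 0
1 1 1 0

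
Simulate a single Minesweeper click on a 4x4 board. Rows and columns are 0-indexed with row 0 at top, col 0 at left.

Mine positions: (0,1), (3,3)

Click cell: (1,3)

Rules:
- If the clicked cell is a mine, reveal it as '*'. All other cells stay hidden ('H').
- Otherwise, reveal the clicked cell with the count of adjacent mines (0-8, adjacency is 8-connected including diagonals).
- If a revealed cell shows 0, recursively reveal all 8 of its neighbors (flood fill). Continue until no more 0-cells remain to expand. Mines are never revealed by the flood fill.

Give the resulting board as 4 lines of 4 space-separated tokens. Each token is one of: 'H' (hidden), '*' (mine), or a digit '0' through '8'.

H H 1 0
H H 1 0
H H 1 1
H H H H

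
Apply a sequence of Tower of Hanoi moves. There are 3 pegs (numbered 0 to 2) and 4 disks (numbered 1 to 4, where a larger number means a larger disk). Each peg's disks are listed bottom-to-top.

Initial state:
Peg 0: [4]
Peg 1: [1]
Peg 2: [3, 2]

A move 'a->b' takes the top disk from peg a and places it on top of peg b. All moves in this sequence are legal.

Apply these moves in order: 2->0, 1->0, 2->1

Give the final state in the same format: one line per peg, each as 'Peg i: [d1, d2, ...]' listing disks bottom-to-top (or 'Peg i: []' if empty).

Answer: Peg 0: [4, 2, 1]
Peg 1: [3]
Peg 2: []

Derivation:
After move 1 (2->0):
Peg 0: [4, 2]
Peg 1: [1]
Peg 2: [3]

After move 2 (1->0):
Peg 0: [4, 2, 1]
Peg 1: []
Peg 2: [3]

After move 3 (2->1):
Peg 0: [4, 2, 1]
Peg 1: [3]
Peg 2: []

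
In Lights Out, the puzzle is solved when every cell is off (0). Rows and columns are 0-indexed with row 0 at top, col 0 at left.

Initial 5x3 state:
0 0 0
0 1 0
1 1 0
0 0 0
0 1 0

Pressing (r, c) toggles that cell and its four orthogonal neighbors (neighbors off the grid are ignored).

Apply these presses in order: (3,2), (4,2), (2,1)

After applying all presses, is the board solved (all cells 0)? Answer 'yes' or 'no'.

After press 1 at (3,2):
0 0 0
0 1 0
1 1 1
0 1 1
0 1 1

After press 2 at (4,2):
0 0 0
0 1 0
1 1 1
0 1 0
0 0 0

After press 3 at (2,1):
0 0 0
0 0 0
0 0 0
0 0 0
0 0 0

Lights still on: 0

Answer: yes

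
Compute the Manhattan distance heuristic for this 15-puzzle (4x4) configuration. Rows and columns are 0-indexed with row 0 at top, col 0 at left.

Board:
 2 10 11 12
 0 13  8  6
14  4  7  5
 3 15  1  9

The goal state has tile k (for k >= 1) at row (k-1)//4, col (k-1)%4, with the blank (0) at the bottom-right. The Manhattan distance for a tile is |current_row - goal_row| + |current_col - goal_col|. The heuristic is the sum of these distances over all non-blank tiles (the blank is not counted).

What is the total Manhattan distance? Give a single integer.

Answer: 39

Derivation:
Tile 2: at (0,0), goal (0,1), distance |0-0|+|0-1| = 1
Tile 10: at (0,1), goal (2,1), distance |0-2|+|1-1| = 2
Tile 11: at (0,2), goal (2,2), distance |0-2|+|2-2| = 2
Tile 12: at (0,3), goal (2,3), distance |0-2|+|3-3| = 2
Tile 13: at (1,1), goal (3,0), distance |1-3|+|1-0| = 3
Tile 8: at (1,2), goal (1,3), distance |1-1|+|2-3| = 1
Tile 6: at (1,3), goal (1,1), distance |1-1|+|3-1| = 2
Tile 14: at (2,0), goal (3,1), distance |2-3|+|0-1| = 2
Tile 4: at (2,1), goal (0,3), distance |2-0|+|1-3| = 4
Tile 7: at (2,2), goal (1,2), distance |2-1|+|2-2| = 1
Tile 5: at (2,3), goal (1,0), distance |2-1|+|3-0| = 4
Tile 3: at (3,0), goal (0,2), distance |3-0|+|0-2| = 5
Tile 15: at (3,1), goal (3,2), distance |3-3|+|1-2| = 1
Tile 1: at (3,2), goal (0,0), distance |3-0|+|2-0| = 5
Tile 9: at (3,3), goal (2,0), distance |3-2|+|3-0| = 4
Sum: 1 + 2 + 2 + 2 + 3 + 1 + 2 + 2 + 4 + 1 + 4 + 5 + 1 + 5 + 4 = 39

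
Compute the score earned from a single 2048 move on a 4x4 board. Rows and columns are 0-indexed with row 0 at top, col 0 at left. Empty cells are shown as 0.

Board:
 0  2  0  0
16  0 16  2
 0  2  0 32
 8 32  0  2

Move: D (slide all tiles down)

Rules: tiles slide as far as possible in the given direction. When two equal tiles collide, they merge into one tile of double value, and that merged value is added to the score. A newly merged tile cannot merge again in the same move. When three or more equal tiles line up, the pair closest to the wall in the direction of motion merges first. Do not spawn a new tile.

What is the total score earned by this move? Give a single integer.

Slide down:
col 0: [0, 16, 0, 8] -> [0, 0, 16, 8]  score +0 (running 0)
col 1: [2, 0, 2, 32] -> [0, 0, 4, 32]  score +4 (running 4)
col 2: [0, 16, 0, 0] -> [0, 0, 0, 16]  score +0 (running 4)
col 3: [0, 2, 32, 2] -> [0, 2, 32, 2]  score +0 (running 4)
Board after move:
 0  0  0  0
 0  0  0  2
16  4  0 32
 8 32 16  2

Answer: 4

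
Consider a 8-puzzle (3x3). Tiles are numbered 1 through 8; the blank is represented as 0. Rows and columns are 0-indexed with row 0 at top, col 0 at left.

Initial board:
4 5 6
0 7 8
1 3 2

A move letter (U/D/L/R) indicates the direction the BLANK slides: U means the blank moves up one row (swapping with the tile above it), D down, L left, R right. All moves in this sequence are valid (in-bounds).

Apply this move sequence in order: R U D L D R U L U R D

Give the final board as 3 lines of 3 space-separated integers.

Answer: 5 1 6
4 0 8
3 7 2

Derivation:
After move 1 (R):
4 5 6
7 0 8
1 3 2

After move 2 (U):
4 0 6
7 5 8
1 3 2

After move 3 (D):
4 5 6
7 0 8
1 3 2

After move 4 (L):
4 5 6
0 7 8
1 3 2

After move 5 (D):
4 5 6
1 7 8
0 3 2

After move 6 (R):
4 5 6
1 7 8
3 0 2

After move 7 (U):
4 5 6
1 0 8
3 7 2

After move 8 (L):
4 5 6
0 1 8
3 7 2

After move 9 (U):
0 5 6
4 1 8
3 7 2

After move 10 (R):
5 0 6
4 1 8
3 7 2

After move 11 (D):
5 1 6
4 0 8
3 7 2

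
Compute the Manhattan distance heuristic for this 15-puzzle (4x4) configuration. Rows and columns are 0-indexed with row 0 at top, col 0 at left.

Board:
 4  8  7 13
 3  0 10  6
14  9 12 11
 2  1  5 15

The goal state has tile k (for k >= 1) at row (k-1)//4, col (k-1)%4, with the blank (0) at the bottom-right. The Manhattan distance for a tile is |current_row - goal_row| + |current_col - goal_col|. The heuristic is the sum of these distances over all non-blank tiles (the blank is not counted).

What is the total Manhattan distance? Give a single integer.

Tile 4: at (0,0), goal (0,3), distance |0-0|+|0-3| = 3
Tile 8: at (0,1), goal (1,3), distance |0-1|+|1-3| = 3
Tile 7: at (0,2), goal (1,2), distance |0-1|+|2-2| = 1
Tile 13: at (0,3), goal (3,0), distance |0-3|+|3-0| = 6
Tile 3: at (1,0), goal (0,2), distance |1-0|+|0-2| = 3
Tile 10: at (1,2), goal (2,1), distance |1-2|+|2-1| = 2
Tile 6: at (1,3), goal (1,1), distance |1-1|+|3-1| = 2
Tile 14: at (2,0), goal (3,1), distance |2-3|+|0-1| = 2
Tile 9: at (2,1), goal (2,0), distance |2-2|+|1-0| = 1
Tile 12: at (2,2), goal (2,3), distance |2-2|+|2-3| = 1
Tile 11: at (2,3), goal (2,2), distance |2-2|+|3-2| = 1
Tile 2: at (3,0), goal (0,1), distance |3-0|+|0-1| = 4
Tile 1: at (3,1), goal (0,0), distance |3-0|+|1-0| = 4
Tile 5: at (3,2), goal (1,0), distance |3-1|+|2-0| = 4
Tile 15: at (3,3), goal (3,2), distance |3-3|+|3-2| = 1
Sum: 3 + 3 + 1 + 6 + 3 + 2 + 2 + 2 + 1 + 1 + 1 + 4 + 4 + 4 + 1 = 38

Answer: 38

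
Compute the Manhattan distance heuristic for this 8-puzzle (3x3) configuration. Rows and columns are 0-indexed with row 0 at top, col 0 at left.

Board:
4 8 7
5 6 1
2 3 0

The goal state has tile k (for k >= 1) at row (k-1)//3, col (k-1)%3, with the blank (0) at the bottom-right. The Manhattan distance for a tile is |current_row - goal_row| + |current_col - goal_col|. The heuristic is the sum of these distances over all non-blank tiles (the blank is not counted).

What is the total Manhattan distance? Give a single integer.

Tile 4: (0,0)->(1,0) = 1
Tile 8: (0,1)->(2,1) = 2
Tile 7: (0,2)->(2,0) = 4
Tile 5: (1,0)->(1,1) = 1
Tile 6: (1,1)->(1,2) = 1
Tile 1: (1,2)->(0,0) = 3
Tile 2: (2,0)->(0,1) = 3
Tile 3: (2,1)->(0,2) = 3
Sum: 1 + 2 + 4 + 1 + 1 + 3 + 3 + 3 = 18

Answer: 18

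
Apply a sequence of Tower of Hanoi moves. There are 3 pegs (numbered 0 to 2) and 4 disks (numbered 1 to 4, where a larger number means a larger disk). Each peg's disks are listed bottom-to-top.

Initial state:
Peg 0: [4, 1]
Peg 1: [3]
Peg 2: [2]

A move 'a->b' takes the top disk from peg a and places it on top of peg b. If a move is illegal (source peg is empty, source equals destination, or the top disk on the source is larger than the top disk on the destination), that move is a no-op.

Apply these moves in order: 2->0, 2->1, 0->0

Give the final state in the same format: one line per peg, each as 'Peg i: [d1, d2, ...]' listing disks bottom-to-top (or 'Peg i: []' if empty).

Answer: Peg 0: [4, 1]
Peg 1: [3, 2]
Peg 2: []

Derivation:
After move 1 (2->0):
Peg 0: [4, 1]
Peg 1: [3]
Peg 2: [2]

After move 2 (2->1):
Peg 0: [4, 1]
Peg 1: [3, 2]
Peg 2: []

After move 3 (0->0):
Peg 0: [4, 1]
Peg 1: [3, 2]
Peg 2: []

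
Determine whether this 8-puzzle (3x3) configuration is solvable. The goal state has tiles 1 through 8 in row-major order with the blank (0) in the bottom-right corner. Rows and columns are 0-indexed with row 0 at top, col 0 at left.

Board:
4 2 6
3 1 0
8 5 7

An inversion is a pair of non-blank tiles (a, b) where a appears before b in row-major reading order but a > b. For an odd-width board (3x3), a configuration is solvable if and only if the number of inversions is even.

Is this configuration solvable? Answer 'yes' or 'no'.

Answer: yes

Derivation:
Inversions (pairs i<j in row-major order where tile[i] > tile[j] > 0): 10
10 is even, so the puzzle is solvable.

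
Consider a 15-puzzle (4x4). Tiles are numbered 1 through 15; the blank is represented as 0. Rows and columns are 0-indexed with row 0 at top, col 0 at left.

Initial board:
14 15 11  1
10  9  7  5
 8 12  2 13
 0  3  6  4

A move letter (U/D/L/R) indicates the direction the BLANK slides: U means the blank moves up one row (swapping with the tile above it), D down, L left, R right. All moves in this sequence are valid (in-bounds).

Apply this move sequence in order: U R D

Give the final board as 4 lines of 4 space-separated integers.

Answer: 14 15 11  1
10  9  7  5
12  3  2 13
 8  0  6  4

Derivation:
After move 1 (U):
14 15 11  1
10  9  7  5
 0 12  2 13
 8  3  6  4

After move 2 (R):
14 15 11  1
10  9  7  5
12  0  2 13
 8  3  6  4

After move 3 (D):
14 15 11  1
10  9  7  5
12  3  2 13
 8  0  6  4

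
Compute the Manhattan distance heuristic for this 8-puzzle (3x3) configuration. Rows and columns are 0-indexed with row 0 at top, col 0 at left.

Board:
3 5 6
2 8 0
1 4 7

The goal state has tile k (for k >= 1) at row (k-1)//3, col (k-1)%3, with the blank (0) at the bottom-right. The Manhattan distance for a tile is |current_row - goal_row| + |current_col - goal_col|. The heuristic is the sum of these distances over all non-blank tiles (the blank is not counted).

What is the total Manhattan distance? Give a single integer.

Tile 3: at (0,0), goal (0,2), distance |0-0|+|0-2| = 2
Tile 5: at (0,1), goal (1,1), distance |0-1|+|1-1| = 1
Tile 6: at (0,2), goal (1,2), distance |0-1|+|2-2| = 1
Tile 2: at (1,0), goal (0,1), distance |1-0|+|0-1| = 2
Tile 8: at (1,1), goal (2,1), distance |1-2|+|1-1| = 1
Tile 1: at (2,0), goal (0,0), distance |2-0|+|0-0| = 2
Tile 4: at (2,1), goal (1,0), distance |2-1|+|1-0| = 2
Tile 7: at (2,2), goal (2,0), distance |2-2|+|2-0| = 2
Sum: 2 + 1 + 1 + 2 + 1 + 2 + 2 + 2 = 13

Answer: 13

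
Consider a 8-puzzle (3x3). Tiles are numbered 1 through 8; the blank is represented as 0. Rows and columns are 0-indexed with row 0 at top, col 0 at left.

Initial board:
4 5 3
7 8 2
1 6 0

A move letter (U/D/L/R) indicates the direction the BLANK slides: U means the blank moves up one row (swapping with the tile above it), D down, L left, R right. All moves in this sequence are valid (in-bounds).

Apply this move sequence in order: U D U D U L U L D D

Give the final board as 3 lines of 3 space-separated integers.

After move 1 (U):
4 5 3
7 8 0
1 6 2

After move 2 (D):
4 5 3
7 8 2
1 6 0

After move 3 (U):
4 5 3
7 8 0
1 6 2

After move 4 (D):
4 5 3
7 8 2
1 6 0

After move 5 (U):
4 5 3
7 8 0
1 6 2

After move 6 (L):
4 5 3
7 0 8
1 6 2

After move 7 (U):
4 0 3
7 5 8
1 6 2

After move 8 (L):
0 4 3
7 5 8
1 6 2

After move 9 (D):
7 4 3
0 5 8
1 6 2

After move 10 (D):
7 4 3
1 5 8
0 6 2

Answer: 7 4 3
1 5 8
0 6 2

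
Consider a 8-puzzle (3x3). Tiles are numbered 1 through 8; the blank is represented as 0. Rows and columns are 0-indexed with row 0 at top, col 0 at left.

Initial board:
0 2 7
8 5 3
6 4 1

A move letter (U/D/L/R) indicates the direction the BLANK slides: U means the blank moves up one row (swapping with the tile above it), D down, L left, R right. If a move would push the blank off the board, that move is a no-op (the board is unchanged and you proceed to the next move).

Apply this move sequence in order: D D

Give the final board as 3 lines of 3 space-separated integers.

Answer: 8 2 7
6 5 3
0 4 1

Derivation:
After move 1 (D):
8 2 7
0 5 3
6 4 1

After move 2 (D):
8 2 7
6 5 3
0 4 1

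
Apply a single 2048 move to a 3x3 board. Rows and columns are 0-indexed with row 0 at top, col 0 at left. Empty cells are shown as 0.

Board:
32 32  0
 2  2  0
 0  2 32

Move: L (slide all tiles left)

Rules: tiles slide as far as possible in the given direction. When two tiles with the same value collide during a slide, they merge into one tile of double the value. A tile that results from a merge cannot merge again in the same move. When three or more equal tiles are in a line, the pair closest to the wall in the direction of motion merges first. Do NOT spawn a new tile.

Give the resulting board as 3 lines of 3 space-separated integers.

Answer: 64  0  0
 4  0  0
 2 32  0

Derivation:
Slide left:
row 0: [32, 32, 0] -> [64, 0, 0]
row 1: [2, 2, 0] -> [4, 0, 0]
row 2: [0, 2, 32] -> [2, 32, 0]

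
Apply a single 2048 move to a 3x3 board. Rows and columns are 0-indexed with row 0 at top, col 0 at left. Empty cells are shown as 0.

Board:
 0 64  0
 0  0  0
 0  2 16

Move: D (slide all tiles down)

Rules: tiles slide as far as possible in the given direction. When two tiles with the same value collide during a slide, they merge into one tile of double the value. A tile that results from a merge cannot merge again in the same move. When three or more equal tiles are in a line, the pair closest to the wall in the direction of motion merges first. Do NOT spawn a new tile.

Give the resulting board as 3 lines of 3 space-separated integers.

Slide down:
col 0: [0, 0, 0] -> [0, 0, 0]
col 1: [64, 0, 2] -> [0, 64, 2]
col 2: [0, 0, 16] -> [0, 0, 16]

Answer:  0  0  0
 0 64  0
 0  2 16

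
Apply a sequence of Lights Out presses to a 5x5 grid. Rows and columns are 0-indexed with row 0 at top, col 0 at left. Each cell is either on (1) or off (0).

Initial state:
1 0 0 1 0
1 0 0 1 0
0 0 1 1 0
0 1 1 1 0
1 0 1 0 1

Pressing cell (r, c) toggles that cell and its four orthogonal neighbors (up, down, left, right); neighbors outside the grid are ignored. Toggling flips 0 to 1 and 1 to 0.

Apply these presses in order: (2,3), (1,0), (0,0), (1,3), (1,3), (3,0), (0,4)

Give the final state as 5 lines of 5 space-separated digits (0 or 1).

Answer: 1 1 0 0 1
1 1 0 0 1
0 0 0 0 1
1 0 1 0 0
0 0 1 0 1

Derivation:
After press 1 at (2,3):
1 0 0 1 0
1 0 0 0 0
0 0 0 0 1
0 1 1 0 0
1 0 1 0 1

After press 2 at (1,0):
0 0 0 1 0
0 1 0 0 0
1 0 0 0 1
0 1 1 0 0
1 0 1 0 1

After press 3 at (0,0):
1 1 0 1 0
1 1 0 0 0
1 0 0 0 1
0 1 1 0 0
1 0 1 0 1

After press 4 at (1,3):
1 1 0 0 0
1 1 1 1 1
1 0 0 1 1
0 1 1 0 0
1 0 1 0 1

After press 5 at (1,3):
1 1 0 1 0
1 1 0 0 0
1 0 0 0 1
0 1 1 0 0
1 0 1 0 1

After press 6 at (3,0):
1 1 0 1 0
1 1 0 0 0
0 0 0 0 1
1 0 1 0 0
0 0 1 0 1

After press 7 at (0,4):
1 1 0 0 1
1 1 0 0 1
0 0 0 0 1
1 0 1 0 0
0 0 1 0 1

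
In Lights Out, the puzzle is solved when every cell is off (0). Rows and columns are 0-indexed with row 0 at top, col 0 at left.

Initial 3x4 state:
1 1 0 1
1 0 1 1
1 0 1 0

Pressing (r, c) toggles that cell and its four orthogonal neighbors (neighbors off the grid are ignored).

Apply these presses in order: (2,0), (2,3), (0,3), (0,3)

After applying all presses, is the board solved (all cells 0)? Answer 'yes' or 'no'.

After press 1 at (2,0):
1 1 0 1
0 0 1 1
0 1 1 0

After press 2 at (2,3):
1 1 0 1
0 0 1 0
0 1 0 1

After press 3 at (0,3):
1 1 1 0
0 0 1 1
0 1 0 1

After press 4 at (0,3):
1 1 0 1
0 0 1 0
0 1 0 1

Lights still on: 6

Answer: no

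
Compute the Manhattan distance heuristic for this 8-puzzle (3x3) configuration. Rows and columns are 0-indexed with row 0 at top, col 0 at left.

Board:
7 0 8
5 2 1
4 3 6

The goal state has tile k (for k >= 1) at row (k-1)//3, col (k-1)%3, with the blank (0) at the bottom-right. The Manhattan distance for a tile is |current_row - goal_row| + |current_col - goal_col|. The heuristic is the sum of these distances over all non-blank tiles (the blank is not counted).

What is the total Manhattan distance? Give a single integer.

Tile 7: (0,0)->(2,0) = 2
Tile 8: (0,2)->(2,1) = 3
Tile 5: (1,0)->(1,1) = 1
Tile 2: (1,1)->(0,1) = 1
Tile 1: (1,2)->(0,0) = 3
Tile 4: (2,0)->(1,0) = 1
Tile 3: (2,1)->(0,2) = 3
Tile 6: (2,2)->(1,2) = 1
Sum: 2 + 3 + 1 + 1 + 3 + 1 + 3 + 1 = 15

Answer: 15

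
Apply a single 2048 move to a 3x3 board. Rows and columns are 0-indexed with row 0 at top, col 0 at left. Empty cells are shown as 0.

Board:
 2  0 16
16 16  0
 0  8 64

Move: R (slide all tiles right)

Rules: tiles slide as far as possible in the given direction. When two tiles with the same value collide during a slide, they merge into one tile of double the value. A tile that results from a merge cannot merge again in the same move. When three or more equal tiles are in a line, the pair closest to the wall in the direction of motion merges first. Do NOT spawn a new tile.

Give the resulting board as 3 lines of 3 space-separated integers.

Answer:  0  2 16
 0  0 32
 0  8 64

Derivation:
Slide right:
row 0: [2, 0, 16] -> [0, 2, 16]
row 1: [16, 16, 0] -> [0, 0, 32]
row 2: [0, 8, 64] -> [0, 8, 64]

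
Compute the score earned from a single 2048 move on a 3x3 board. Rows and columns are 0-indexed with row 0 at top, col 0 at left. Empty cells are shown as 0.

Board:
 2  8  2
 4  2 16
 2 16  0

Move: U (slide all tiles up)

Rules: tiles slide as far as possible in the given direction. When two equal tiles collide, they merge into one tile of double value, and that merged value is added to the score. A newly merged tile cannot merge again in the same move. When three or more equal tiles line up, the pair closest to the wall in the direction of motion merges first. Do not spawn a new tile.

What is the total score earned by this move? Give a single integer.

Slide up:
col 0: [2, 4, 2] -> [2, 4, 2]  score +0 (running 0)
col 1: [8, 2, 16] -> [8, 2, 16]  score +0 (running 0)
col 2: [2, 16, 0] -> [2, 16, 0]  score +0 (running 0)
Board after move:
 2  8  2
 4  2 16
 2 16  0

Answer: 0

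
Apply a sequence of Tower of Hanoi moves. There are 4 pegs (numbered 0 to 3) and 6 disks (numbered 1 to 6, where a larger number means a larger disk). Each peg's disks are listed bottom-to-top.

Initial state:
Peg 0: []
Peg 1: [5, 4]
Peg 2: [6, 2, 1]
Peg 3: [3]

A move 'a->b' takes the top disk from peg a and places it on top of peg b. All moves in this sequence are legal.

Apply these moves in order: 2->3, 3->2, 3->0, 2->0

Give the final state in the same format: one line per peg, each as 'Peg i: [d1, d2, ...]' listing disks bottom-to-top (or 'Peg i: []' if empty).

After move 1 (2->3):
Peg 0: []
Peg 1: [5, 4]
Peg 2: [6, 2]
Peg 3: [3, 1]

After move 2 (3->2):
Peg 0: []
Peg 1: [5, 4]
Peg 2: [6, 2, 1]
Peg 3: [3]

After move 3 (3->0):
Peg 0: [3]
Peg 1: [5, 4]
Peg 2: [6, 2, 1]
Peg 3: []

After move 4 (2->0):
Peg 0: [3, 1]
Peg 1: [5, 4]
Peg 2: [6, 2]
Peg 3: []

Answer: Peg 0: [3, 1]
Peg 1: [5, 4]
Peg 2: [6, 2]
Peg 3: []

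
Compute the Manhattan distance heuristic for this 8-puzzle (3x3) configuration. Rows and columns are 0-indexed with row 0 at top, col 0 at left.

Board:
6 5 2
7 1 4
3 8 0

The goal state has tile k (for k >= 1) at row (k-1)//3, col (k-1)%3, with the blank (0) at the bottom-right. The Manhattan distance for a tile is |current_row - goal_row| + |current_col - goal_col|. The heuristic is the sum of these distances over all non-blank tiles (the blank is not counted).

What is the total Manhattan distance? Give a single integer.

Answer: 14

Derivation:
Tile 6: (0,0)->(1,2) = 3
Tile 5: (0,1)->(1,1) = 1
Tile 2: (0,2)->(0,1) = 1
Tile 7: (1,0)->(2,0) = 1
Tile 1: (1,1)->(0,0) = 2
Tile 4: (1,2)->(1,0) = 2
Tile 3: (2,0)->(0,2) = 4
Tile 8: (2,1)->(2,1) = 0
Sum: 3 + 1 + 1 + 1 + 2 + 2 + 4 + 0 = 14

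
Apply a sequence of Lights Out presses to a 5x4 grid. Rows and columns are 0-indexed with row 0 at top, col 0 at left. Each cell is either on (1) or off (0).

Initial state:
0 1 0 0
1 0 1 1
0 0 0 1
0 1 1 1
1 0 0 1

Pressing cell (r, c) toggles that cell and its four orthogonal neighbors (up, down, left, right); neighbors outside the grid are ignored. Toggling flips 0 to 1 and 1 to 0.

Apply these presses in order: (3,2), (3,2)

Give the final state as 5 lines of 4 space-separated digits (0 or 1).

After press 1 at (3,2):
0 1 0 0
1 0 1 1
0 0 1 1
0 0 0 0
1 0 1 1

After press 2 at (3,2):
0 1 0 0
1 0 1 1
0 0 0 1
0 1 1 1
1 0 0 1

Answer: 0 1 0 0
1 0 1 1
0 0 0 1
0 1 1 1
1 0 0 1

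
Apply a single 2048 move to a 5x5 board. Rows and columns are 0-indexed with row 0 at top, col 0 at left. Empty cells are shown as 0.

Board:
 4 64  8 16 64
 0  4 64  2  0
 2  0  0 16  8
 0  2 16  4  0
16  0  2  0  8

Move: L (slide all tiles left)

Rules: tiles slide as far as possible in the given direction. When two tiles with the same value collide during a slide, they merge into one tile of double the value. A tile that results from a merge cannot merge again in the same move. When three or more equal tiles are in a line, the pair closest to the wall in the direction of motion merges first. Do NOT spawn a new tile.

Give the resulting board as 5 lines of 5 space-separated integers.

Answer:  4 64  8 16 64
 4 64  2  0  0
 2 16  8  0  0
 2 16  4  0  0
16  2  8  0  0

Derivation:
Slide left:
row 0: [4, 64, 8, 16, 64] -> [4, 64, 8, 16, 64]
row 1: [0, 4, 64, 2, 0] -> [4, 64, 2, 0, 0]
row 2: [2, 0, 0, 16, 8] -> [2, 16, 8, 0, 0]
row 3: [0, 2, 16, 4, 0] -> [2, 16, 4, 0, 0]
row 4: [16, 0, 2, 0, 8] -> [16, 2, 8, 0, 0]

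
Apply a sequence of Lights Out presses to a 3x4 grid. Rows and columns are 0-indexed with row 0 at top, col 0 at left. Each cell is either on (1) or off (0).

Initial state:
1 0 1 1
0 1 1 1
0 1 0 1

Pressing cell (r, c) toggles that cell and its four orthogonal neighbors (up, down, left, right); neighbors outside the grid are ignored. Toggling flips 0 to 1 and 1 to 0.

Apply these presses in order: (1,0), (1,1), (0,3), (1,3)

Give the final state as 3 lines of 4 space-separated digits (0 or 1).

After press 1 at (1,0):
0 0 1 1
1 0 1 1
1 1 0 1

After press 2 at (1,1):
0 1 1 1
0 1 0 1
1 0 0 1

After press 3 at (0,3):
0 1 0 0
0 1 0 0
1 0 0 1

After press 4 at (1,3):
0 1 0 1
0 1 1 1
1 0 0 0

Answer: 0 1 0 1
0 1 1 1
1 0 0 0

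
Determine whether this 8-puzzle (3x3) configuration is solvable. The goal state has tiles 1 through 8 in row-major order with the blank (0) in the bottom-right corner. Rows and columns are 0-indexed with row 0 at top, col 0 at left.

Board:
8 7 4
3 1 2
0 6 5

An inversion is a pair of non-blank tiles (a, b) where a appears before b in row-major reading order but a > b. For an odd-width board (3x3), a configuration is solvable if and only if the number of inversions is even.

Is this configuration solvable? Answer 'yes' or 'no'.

Inversions (pairs i<j in row-major order where tile[i] > tile[j] > 0): 19
19 is odd, so the puzzle is not solvable.

Answer: no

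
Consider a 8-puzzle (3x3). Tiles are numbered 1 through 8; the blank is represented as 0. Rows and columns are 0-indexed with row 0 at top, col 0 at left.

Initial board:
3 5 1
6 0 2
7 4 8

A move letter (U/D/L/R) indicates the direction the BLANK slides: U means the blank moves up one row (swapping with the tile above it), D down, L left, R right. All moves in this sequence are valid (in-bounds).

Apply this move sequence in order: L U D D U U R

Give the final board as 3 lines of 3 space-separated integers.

After move 1 (L):
3 5 1
0 6 2
7 4 8

After move 2 (U):
0 5 1
3 6 2
7 4 8

After move 3 (D):
3 5 1
0 6 2
7 4 8

After move 4 (D):
3 5 1
7 6 2
0 4 8

After move 5 (U):
3 5 1
0 6 2
7 4 8

After move 6 (U):
0 5 1
3 6 2
7 4 8

After move 7 (R):
5 0 1
3 6 2
7 4 8

Answer: 5 0 1
3 6 2
7 4 8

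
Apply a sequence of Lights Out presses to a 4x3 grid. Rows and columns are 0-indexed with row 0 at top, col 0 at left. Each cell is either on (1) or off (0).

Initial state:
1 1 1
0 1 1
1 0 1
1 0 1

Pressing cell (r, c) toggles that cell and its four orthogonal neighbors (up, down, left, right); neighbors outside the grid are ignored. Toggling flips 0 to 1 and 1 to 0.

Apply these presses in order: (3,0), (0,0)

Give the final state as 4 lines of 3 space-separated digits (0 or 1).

After press 1 at (3,0):
1 1 1
0 1 1
0 0 1
0 1 1

After press 2 at (0,0):
0 0 1
1 1 1
0 0 1
0 1 1

Answer: 0 0 1
1 1 1
0 0 1
0 1 1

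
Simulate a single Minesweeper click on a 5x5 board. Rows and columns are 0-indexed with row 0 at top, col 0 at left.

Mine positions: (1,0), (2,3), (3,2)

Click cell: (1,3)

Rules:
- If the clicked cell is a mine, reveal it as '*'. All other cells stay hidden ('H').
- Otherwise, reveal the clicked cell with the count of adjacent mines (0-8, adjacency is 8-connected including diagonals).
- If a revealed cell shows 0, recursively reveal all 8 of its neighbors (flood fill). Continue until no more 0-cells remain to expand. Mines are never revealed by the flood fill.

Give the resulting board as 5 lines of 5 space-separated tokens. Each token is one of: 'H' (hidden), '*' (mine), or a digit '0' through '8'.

H H H H H
H H H 1 H
H H H H H
H H H H H
H H H H H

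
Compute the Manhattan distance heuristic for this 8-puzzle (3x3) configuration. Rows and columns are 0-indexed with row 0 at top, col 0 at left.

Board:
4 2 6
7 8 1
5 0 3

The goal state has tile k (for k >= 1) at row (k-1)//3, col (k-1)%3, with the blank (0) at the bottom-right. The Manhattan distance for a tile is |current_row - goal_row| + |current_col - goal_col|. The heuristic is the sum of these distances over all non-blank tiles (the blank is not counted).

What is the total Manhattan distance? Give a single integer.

Answer: 11

Derivation:
Tile 4: at (0,0), goal (1,0), distance |0-1|+|0-0| = 1
Tile 2: at (0,1), goal (0,1), distance |0-0|+|1-1| = 0
Tile 6: at (0,2), goal (1,2), distance |0-1|+|2-2| = 1
Tile 7: at (1,0), goal (2,0), distance |1-2|+|0-0| = 1
Tile 8: at (1,1), goal (2,1), distance |1-2|+|1-1| = 1
Tile 1: at (1,2), goal (0,0), distance |1-0|+|2-0| = 3
Tile 5: at (2,0), goal (1,1), distance |2-1|+|0-1| = 2
Tile 3: at (2,2), goal (0,2), distance |2-0|+|2-2| = 2
Sum: 1 + 0 + 1 + 1 + 1 + 3 + 2 + 2 = 11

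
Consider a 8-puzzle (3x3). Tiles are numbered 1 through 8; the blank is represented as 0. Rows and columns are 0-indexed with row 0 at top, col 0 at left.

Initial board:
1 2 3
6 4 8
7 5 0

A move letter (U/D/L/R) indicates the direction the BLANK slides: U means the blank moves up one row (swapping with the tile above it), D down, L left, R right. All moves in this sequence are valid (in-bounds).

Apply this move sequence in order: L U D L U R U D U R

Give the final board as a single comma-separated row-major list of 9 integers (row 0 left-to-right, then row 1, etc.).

Answer: 1, 3, 0, 4, 2, 8, 6, 7, 5

Derivation:
After move 1 (L):
1 2 3
6 4 8
7 0 5

After move 2 (U):
1 2 3
6 0 8
7 4 5

After move 3 (D):
1 2 3
6 4 8
7 0 5

After move 4 (L):
1 2 3
6 4 8
0 7 5

After move 5 (U):
1 2 3
0 4 8
6 7 5

After move 6 (R):
1 2 3
4 0 8
6 7 5

After move 7 (U):
1 0 3
4 2 8
6 7 5

After move 8 (D):
1 2 3
4 0 8
6 7 5

After move 9 (U):
1 0 3
4 2 8
6 7 5

After move 10 (R):
1 3 0
4 2 8
6 7 5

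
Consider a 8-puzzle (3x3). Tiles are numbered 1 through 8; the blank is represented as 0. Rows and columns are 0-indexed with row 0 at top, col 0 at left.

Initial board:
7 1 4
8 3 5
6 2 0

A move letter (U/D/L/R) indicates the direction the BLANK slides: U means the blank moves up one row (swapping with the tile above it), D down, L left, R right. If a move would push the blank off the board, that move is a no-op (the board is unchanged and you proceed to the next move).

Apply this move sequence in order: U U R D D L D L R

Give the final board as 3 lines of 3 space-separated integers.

After move 1 (U):
7 1 4
8 3 0
6 2 5

After move 2 (U):
7 1 0
8 3 4
6 2 5

After move 3 (R):
7 1 0
8 3 4
6 2 5

After move 4 (D):
7 1 4
8 3 0
6 2 5

After move 5 (D):
7 1 4
8 3 5
6 2 0

After move 6 (L):
7 1 4
8 3 5
6 0 2

After move 7 (D):
7 1 4
8 3 5
6 0 2

After move 8 (L):
7 1 4
8 3 5
0 6 2

After move 9 (R):
7 1 4
8 3 5
6 0 2

Answer: 7 1 4
8 3 5
6 0 2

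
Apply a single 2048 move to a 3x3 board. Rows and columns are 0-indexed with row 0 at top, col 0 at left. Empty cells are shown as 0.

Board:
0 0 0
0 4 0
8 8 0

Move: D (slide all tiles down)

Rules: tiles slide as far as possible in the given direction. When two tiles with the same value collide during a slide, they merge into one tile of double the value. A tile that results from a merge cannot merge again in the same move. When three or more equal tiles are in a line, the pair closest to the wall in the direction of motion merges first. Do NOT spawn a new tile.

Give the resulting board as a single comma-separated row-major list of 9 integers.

Slide down:
col 0: [0, 0, 8] -> [0, 0, 8]
col 1: [0, 4, 8] -> [0, 4, 8]
col 2: [0, 0, 0] -> [0, 0, 0]

Answer: 0, 0, 0, 0, 4, 0, 8, 8, 0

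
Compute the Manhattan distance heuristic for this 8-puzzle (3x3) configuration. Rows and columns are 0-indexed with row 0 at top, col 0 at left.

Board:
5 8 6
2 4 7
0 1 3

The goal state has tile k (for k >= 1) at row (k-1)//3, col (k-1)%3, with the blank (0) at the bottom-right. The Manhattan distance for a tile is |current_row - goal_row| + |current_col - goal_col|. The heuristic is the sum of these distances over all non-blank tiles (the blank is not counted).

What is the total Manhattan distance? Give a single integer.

Answer: 16

Derivation:
Tile 5: (0,0)->(1,1) = 2
Tile 8: (0,1)->(2,1) = 2
Tile 6: (0,2)->(1,2) = 1
Tile 2: (1,0)->(0,1) = 2
Tile 4: (1,1)->(1,0) = 1
Tile 7: (1,2)->(2,0) = 3
Tile 1: (2,1)->(0,0) = 3
Tile 3: (2,2)->(0,2) = 2
Sum: 2 + 2 + 1 + 2 + 1 + 3 + 3 + 2 = 16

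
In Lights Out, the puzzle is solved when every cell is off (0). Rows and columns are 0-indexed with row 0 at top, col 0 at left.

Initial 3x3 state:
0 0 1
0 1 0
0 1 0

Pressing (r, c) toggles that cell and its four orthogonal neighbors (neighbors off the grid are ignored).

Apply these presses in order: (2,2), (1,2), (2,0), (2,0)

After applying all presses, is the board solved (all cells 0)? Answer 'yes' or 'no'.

Answer: yes

Derivation:
After press 1 at (2,2):
0 0 1
0 1 1
0 0 1

After press 2 at (1,2):
0 0 0
0 0 0
0 0 0

After press 3 at (2,0):
0 0 0
1 0 0
1 1 0

After press 4 at (2,0):
0 0 0
0 0 0
0 0 0

Lights still on: 0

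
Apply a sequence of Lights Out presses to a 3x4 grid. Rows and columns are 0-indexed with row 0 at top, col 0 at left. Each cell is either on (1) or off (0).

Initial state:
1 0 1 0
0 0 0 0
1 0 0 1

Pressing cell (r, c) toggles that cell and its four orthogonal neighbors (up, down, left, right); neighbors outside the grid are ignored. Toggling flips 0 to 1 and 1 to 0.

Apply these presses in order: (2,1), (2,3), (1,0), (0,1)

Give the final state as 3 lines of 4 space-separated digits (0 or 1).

After press 1 at (2,1):
1 0 1 0
0 1 0 0
0 1 1 1

After press 2 at (2,3):
1 0 1 0
0 1 0 1
0 1 0 0

After press 3 at (1,0):
0 0 1 0
1 0 0 1
1 1 0 0

After press 4 at (0,1):
1 1 0 0
1 1 0 1
1 1 0 0

Answer: 1 1 0 0
1 1 0 1
1 1 0 0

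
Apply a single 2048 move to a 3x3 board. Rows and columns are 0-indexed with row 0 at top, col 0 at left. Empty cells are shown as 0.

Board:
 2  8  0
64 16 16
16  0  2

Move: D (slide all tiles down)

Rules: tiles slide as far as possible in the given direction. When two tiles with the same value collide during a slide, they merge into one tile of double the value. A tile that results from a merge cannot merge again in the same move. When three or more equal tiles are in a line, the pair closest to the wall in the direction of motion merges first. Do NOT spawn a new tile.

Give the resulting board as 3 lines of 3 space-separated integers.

Answer:  2  0  0
64  8 16
16 16  2

Derivation:
Slide down:
col 0: [2, 64, 16] -> [2, 64, 16]
col 1: [8, 16, 0] -> [0, 8, 16]
col 2: [0, 16, 2] -> [0, 16, 2]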